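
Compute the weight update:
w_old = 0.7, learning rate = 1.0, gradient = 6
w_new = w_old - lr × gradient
w_new = -5.3

w_new = w - η·∂L/∂w = 0.7 - 1.0×(6) = 0.7 - (6) = -5.3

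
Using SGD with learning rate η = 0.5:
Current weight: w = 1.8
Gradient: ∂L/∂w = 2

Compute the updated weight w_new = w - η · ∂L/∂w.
w_new = 0.8

w_new = w - η·∂L/∂w = 1.8 - 0.5×(2) = 1.8 - (1) = 0.8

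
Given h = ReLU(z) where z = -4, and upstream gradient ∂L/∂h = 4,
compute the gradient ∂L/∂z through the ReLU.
∂L/∂z = 0

h = ReLU(-4) = 0
Since z < 0: ∂h/∂z = 0
∂L/∂z = ∂L/∂h · ∂h/∂z = 4 × 0 = 0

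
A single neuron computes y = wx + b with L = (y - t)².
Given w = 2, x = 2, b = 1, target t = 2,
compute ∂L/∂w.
∂L/∂w = 12

y = wx + b = (2)(2) + 1 = 5
∂L/∂y = 2(y - t) = 2(5 - 2) = 6
∂y/∂w = x = 2
∂L/∂w = ∂L/∂y · ∂y/∂w = 6 × 2 = 12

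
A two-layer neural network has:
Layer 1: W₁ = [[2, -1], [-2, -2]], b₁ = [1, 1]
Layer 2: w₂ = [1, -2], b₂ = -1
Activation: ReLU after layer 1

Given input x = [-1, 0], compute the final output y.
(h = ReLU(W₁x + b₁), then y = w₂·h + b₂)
y = -7

Layer 1 pre-activation: z₁ = [-1, 3]
After ReLU: h = [0, 3]
Layer 2 output: y = 1×0 + -2×3 + -1 = -7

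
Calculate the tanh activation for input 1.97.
0.9618

tanh(1.97) = (e^(1.97) - e^(-1.97))/(e^(1.97) + e^(-1.97)) = 0.9618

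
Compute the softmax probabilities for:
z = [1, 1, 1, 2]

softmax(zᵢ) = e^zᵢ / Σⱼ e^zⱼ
p = [0.1749, 0.1749, 0.1749, 0.4754]

exp(z) = [2.718, 2.718, 2.718, 7.389]
Sum = 15.54
p = [0.1749, 0.1749, 0.1749, 0.4754]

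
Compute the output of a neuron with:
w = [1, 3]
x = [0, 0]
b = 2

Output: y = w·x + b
y = 2

y = (1)(0) + (3)(0) + 2 = 2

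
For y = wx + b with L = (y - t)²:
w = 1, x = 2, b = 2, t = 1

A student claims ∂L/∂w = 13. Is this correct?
Incorrect

y = (1)(2) + 2 = 4
∂L/∂y = 2(y - t) = 2(4 - 1) = 6
∂y/∂w = x = 2
∂L/∂w = 6 × 2 = 12

Claimed value: 13
Incorrect: The correct gradient is 12.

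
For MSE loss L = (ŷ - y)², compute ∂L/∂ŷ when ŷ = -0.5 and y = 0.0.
∂L/∂ŷ = -1.0

∂L/∂ŷ = 2(ŷ - y) = 2(-0.5 - 0.0) = 2(-0.5) = -1.0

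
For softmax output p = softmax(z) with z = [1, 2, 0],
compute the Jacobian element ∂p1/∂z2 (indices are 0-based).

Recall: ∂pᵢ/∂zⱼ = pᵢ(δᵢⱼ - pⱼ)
∂p1/∂z2 = -0.05989

p = softmax(z) = [0.2447, 0.6652, 0.09003]
p1 = 0.6652, p2 = 0.09003

∂p1/∂z2 = -p1 × p2 = -0.6652 × 0.09003 = -0.05989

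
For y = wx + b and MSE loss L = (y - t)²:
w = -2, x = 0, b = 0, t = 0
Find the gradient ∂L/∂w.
∂L/∂w = 0

y = wx + b = (-2)(0) + 0 = 0
∂L/∂y = 2(y - t) = 2(0 - 0) = 0
∂y/∂w = x = 0
∂L/∂w = ∂L/∂y · ∂y/∂w = 0 × 0 = 0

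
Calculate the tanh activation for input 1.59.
0.9201

tanh(1.59) = (e^(1.59) - e^(-1.59))/(e^(1.59) + e^(-1.59)) = 0.9201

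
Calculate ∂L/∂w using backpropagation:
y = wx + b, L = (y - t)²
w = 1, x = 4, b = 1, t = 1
∂L/∂w = 32

y = wx + b = (1)(4) + 1 = 5
∂L/∂y = 2(y - t) = 2(5 - 1) = 8
∂y/∂w = x = 4
∂L/∂w = ∂L/∂y · ∂y/∂w = 8 × 4 = 32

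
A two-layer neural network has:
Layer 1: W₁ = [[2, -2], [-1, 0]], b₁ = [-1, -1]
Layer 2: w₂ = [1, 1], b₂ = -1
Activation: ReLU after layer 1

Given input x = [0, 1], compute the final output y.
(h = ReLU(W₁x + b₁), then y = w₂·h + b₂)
y = -1

Layer 1 pre-activation: z₁ = [-3, -1]
After ReLU: h = [0, 0]
Layer 2 output: y = 1×0 + 1×0 + -1 = -1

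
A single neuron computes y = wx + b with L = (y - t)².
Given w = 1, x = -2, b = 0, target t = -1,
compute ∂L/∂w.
∂L/∂w = 4

y = wx + b = (1)(-2) + 0 = -2
∂L/∂y = 2(y - t) = 2(-2 - -1) = -2
∂y/∂w = x = -2
∂L/∂w = ∂L/∂y · ∂y/∂w = -2 × -2 = 4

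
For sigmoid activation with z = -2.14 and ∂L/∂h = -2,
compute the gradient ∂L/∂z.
∂L/∂z = -0.1884

σ(-2.14) = 0.1053
σ'(-2.14) = σ(-2.14)(1 - σ(-2.14)) = 0.1053 × 0.8947 = 0.09419
∂L/∂z = ∂L/∂h · σ'(z) = -2 × 0.09419 = -0.1884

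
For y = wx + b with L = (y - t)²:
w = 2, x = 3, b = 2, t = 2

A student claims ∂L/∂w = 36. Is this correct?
Correct

y = (2)(3) + 2 = 8
∂L/∂y = 2(y - t) = 2(8 - 2) = 12
∂y/∂w = x = 3
∂L/∂w = 12 × 3 = 36

Claimed value: 36
Correct: The correct gradient is 36.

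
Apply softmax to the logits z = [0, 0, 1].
p = [0.2119, 0.2119, 0.5761]

exp(z) = [1, 1, 2.718]
Sum = 4.718
p = [0.2119, 0.2119, 0.5761]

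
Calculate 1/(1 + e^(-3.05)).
0.9548

sigmoid(3.05) = 1/(1 + e^(-3.05)) = 1/(1 + 0.04736) = 0.9548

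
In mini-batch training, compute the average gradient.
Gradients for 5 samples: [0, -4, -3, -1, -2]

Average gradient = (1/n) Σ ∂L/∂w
Average gradient = -2

Average = (1/5)(0 + -4 + -3 + -1 + -2) = -10/5 = -2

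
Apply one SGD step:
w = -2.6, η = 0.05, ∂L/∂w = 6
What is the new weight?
w_new = -2.9

w_new = w - η·∂L/∂w = -2.6 - 0.05×(6) = -2.6 - (0.3) = -2.9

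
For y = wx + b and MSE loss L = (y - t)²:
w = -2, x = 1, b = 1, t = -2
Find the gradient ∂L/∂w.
∂L/∂w = 2

y = wx + b = (-2)(1) + 1 = -1
∂L/∂y = 2(y - t) = 2(-1 - -2) = 2
∂y/∂w = x = 1
∂L/∂w = ∂L/∂y · ∂y/∂w = 2 × 1 = 2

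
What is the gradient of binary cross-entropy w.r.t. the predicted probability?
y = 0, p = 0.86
∂L/∂p = 7.143

∂L/∂p = -y/p + (1-y)/(1-p) = 0 + 1/0.14 = 7.143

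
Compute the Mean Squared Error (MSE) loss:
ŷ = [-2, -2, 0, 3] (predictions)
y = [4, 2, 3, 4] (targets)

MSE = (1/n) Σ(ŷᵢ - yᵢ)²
MSE = 15.5

MSE = (1/4)((-2-4)² + (-2-2)² + (0-3)² + (3-4)²) = (1/4)(36 + 16 + 9 + 1) = 15.5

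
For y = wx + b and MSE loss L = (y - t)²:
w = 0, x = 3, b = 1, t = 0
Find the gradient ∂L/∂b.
∂L/∂b = 2

y = wx + b = (0)(3) + 1 = 1
∂L/∂y = 2(y - t) = 2(1 - 0) = 2
∂y/∂b = 1
∂L/∂b = ∂L/∂y · ∂y/∂b = 2 × 1 = 2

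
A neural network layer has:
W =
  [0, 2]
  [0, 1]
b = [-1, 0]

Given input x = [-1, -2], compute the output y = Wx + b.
y = [-5, -2]

Wx = [0×-1 + 2×-2, 0×-1 + 1×-2]
   = [-4, -2]
y = Wx + b = [-4 + -1, -2 + 0] = [-5, -2]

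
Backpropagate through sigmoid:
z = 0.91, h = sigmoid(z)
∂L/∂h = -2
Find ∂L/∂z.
∂L/∂z = -0.4093

σ(0.91) = 0.713
σ'(0.91) = σ(0.91)(1 - σ(0.91)) = 0.713 × 0.287 = 0.2046
∂L/∂z = ∂L/∂h · σ'(z) = -2 × 0.2046 = -0.4093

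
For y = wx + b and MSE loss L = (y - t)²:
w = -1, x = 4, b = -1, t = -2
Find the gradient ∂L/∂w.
∂L/∂w = -24

y = wx + b = (-1)(4) + -1 = -5
∂L/∂y = 2(y - t) = 2(-5 - -2) = -6
∂y/∂w = x = 4
∂L/∂w = ∂L/∂y · ∂y/∂w = -6 × 4 = -24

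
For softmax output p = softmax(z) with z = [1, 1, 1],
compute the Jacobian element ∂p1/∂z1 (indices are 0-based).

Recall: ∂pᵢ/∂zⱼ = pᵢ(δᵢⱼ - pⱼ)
∂p1/∂z1 = 0.2222

p = softmax(z) = [0.3333, 0.3333, 0.3333]
p1 = 0.3333

∂p1/∂z1 = p1(1 - p1) = 0.3333 × (1 - 0.3333) = 0.2222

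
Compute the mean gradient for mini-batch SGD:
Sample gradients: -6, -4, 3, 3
Average gradient = -1

Average = (1/4)(-6 + -4 + 3 + 3) = -4/4 = -1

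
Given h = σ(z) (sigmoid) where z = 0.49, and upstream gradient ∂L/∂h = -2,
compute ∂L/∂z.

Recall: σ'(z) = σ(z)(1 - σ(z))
∂L/∂z = -0.4711

σ(0.49) = 0.6201
σ'(0.49) = σ(0.49)(1 - σ(0.49)) = 0.6201 × 0.3799 = 0.2356
∂L/∂z = ∂L/∂h · σ'(z) = -2 × 0.2356 = -0.4711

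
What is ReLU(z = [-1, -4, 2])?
h = [0, 0, 2]

ReLU applied element-wise: max(0,-1)=0, max(0,-4)=0, max(0,2)=2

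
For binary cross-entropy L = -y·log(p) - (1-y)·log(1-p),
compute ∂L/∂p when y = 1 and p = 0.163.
∂L/∂p = -6.135

∂L/∂p = -y/p + (1-y)/(1-p) = -1/0.163 + 0 = -6.135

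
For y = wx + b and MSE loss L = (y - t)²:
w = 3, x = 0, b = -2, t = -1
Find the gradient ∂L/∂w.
∂L/∂w = 0

y = wx + b = (3)(0) + -2 = -2
∂L/∂y = 2(y - t) = 2(-2 - -1) = -2
∂y/∂w = x = 0
∂L/∂w = ∂L/∂y · ∂y/∂w = -2 × 0 = 0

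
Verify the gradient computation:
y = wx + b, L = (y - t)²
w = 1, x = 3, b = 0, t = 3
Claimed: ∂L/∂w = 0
Correct

y = (1)(3) + 0 = 3
∂L/∂y = 2(y - t) = 2(3 - 3) = 0
∂y/∂w = x = 3
∂L/∂w = 0 × 3 = 0

Claimed value: 0
Correct: The correct gradient is 0.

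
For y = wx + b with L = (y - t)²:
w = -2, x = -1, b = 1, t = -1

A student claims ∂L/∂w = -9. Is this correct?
Incorrect

y = (-2)(-1) + 1 = 3
∂L/∂y = 2(y - t) = 2(3 - -1) = 8
∂y/∂w = x = -1
∂L/∂w = 8 × -1 = -8

Claimed value: -9
Incorrect: The correct gradient is -8.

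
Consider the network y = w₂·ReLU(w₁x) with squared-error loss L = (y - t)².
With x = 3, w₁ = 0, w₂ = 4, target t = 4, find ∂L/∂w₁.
∂L/∂w₁ = 0

Forward pass:
z = w₁x = 0×3 = 0
h = ReLU(0) = 0
y = w₂h = 4×0 = 0

Backward pass:
∂L/∂y = 2(y - t) = 2(0 - 4) = -8
∂y/∂h = w₂ = 4
∂h/∂z = 0 (ReLU derivative)
∂z/∂w₁ = x = 3

∂L/∂w₁ = -8 × 4 × 0 × 3 = 0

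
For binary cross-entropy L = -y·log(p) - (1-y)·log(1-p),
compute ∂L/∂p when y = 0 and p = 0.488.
∂L/∂p = 1.953

∂L/∂p = -y/p + (1-y)/(1-p) = 0 + 1/0.512 = 1.953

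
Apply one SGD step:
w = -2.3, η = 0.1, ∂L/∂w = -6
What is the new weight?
w_new = -1.7

w_new = w - η·∂L/∂w = -2.3 - 0.1×(-6) = -2.3 - (-0.6) = -1.7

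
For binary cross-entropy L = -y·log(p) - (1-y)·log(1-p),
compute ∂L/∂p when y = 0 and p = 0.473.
∂L/∂p = 1.898

∂L/∂p = -y/p + (1-y)/(1-p) = 0 + 1/0.527 = 1.898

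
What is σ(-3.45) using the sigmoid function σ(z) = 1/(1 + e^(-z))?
0.03077

sigmoid(-3.45) = 1/(1 + e^(3.45)) = 1/(1 + 31.5) = 0.03077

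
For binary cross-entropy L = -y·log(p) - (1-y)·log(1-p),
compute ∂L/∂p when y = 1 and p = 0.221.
∂L/∂p = -4.525

∂L/∂p = -y/p + (1-y)/(1-p) = -1/0.221 + 0 = -4.525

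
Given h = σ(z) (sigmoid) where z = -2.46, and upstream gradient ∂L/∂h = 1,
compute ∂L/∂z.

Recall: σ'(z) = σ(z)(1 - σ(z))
∂L/∂z = 0.07252

σ(-2.46) = 0.07871
σ'(-2.46) = σ(-2.46)(1 - σ(-2.46)) = 0.07871 × 0.9213 = 0.07252
∂L/∂z = ∂L/∂h · σ'(z) = 1 × 0.07252 = 0.07252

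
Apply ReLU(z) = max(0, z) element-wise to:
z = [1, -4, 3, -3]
h = [1, 0, 3, 0]

ReLU applied element-wise: max(0,1)=1, max(0,-4)=0, max(0,3)=3, max(0,-3)=0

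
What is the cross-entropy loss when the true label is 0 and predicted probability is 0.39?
L = 0.4943

L = -0·log(0.39) - 1·log(0.61) = -log(0.61) = 0.4943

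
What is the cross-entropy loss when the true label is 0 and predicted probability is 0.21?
L = 0.2357

L = -0·log(0.21) - 1·log(0.79) = -log(0.79) = 0.2357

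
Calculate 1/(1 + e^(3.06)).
0.04479

sigmoid(-3.06) = 1/(1 + e^(3.06)) = 1/(1 + 21.33) = 0.04479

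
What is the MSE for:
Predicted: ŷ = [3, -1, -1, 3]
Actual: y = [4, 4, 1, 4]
MSE = 7.75

MSE = (1/4)((3-4)² + (-1-4)² + (-1-1)² + (3-4)²) = (1/4)(1 + 25 + 4 + 1) = 7.75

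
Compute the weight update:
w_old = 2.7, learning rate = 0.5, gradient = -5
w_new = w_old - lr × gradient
w_new = 5.2

w_new = w - η·∂L/∂w = 2.7 - 0.5×(-5) = 2.7 - (-2.5) = 5.2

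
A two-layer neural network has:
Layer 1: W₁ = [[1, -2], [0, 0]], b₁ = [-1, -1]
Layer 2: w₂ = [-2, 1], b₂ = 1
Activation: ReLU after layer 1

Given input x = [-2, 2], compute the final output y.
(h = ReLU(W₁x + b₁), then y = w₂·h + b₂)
y = 1

Layer 1 pre-activation: z₁ = [-7, -1]
After ReLU: h = [0, 0]
Layer 2 output: y = -2×0 + 1×0 + 1 = 1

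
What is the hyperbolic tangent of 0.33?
0.3185

tanh(0.33) = (e^(0.33) - e^(-0.33))/(e^(0.33) + e^(-0.33)) = 0.3185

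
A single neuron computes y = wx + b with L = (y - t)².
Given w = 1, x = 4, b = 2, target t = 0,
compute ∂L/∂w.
∂L/∂w = 48

y = wx + b = (1)(4) + 2 = 6
∂L/∂y = 2(y - t) = 2(6 - 0) = 12
∂y/∂w = x = 4
∂L/∂w = ∂L/∂y · ∂y/∂w = 12 × 4 = 48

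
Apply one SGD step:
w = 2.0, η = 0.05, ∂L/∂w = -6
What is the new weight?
w_new = 2.3

w_new = w - η·∂L/∂w = 2.0 - 0.05×(-6) = 2.0 - (-0.3) = 2.3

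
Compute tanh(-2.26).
-0.9785

tanh(-2.26) = (e^(-2.26) - e^(2.26))/(e^(-2.26) + e^(2.26)) = -0.9785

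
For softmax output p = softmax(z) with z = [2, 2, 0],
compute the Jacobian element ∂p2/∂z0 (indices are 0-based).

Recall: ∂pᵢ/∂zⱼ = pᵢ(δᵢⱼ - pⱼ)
∂p2/∂z0 = -0.02968

p = softmax(z) = [0.4683, 0.4683, 0.06338]
p2 = 0.06338, p0 = 0.4683

∂p2/∂z0 = -p2 × p0 = -0.06338 × 0.4683 = -0.02968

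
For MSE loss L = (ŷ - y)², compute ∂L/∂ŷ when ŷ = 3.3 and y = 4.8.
∂L/∂ŷ = -3.0

∂L/∂ŷ = 2(ŷ - y) = 2(3.3 - 4.8) = 2(-1.5) = -3.0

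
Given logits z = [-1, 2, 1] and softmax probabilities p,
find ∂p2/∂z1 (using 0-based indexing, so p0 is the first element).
∂p2/∂z1 = -0.183

p = softmax(z) = [0.03512, 0.7054, 0.2595]
p2 = 0.2595, p1 = 0.7054

∂p2/∂z1 = -p2 × p1 = -0.2595 × 0.7054 = -0.183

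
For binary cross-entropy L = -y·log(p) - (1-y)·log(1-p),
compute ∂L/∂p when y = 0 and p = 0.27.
∂L/∂p = 1.37

∂L/∂p = -y/p + (1-y)/(1-p) = 0 + 1/0.73 = 1.37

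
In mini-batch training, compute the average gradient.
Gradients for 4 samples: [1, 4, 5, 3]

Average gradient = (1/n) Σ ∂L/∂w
Average gradient = 3.25

Average = (1/4)(1 + 4 + 5 + 3) = 13/4 = 3.25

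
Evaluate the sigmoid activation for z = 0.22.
0.5548

sigmoid(0.22) = 1/(1 + e^(-0.22)) = 1/(1 + 0.8025) = 0.5548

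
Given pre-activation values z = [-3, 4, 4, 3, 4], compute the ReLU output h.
h = [0, 4, 4, 3, 4]

ReLU applied element-wise: max(0,-3)=0, max(0,4)=4, max(0,4)=4, max(0,3)=3, max(0,4)=4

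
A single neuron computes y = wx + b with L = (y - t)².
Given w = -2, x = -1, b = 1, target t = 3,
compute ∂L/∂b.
∂L/∂b = 0

y = wx + b = (-2)(-1) + 1 = 3
∂L/∂y = 2(y - t) = 2(3 - 3) = 0
∂y/∂b = 1
∂L/∂b = ∂L/∂y · ∂y/∂b = 0 × 1 = 0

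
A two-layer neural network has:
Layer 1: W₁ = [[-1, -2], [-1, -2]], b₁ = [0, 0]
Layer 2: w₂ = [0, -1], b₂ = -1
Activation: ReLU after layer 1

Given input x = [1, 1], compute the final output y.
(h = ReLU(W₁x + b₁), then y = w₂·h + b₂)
y = -1

Layer 1 pre-activation: z₁ = [-3, -3]
After ReLU: h = [0, 0]
Layer 2 output: y = 0×0 + -1×0 + -1 = -1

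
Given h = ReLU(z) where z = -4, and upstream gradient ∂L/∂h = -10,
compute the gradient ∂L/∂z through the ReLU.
∂L/∂z = 0

h = ReLU(-4) = 0
Since z < 0: ∂h/∂z = 0
∂L/∂z = ∂L/∂h · ∂h/∂z = -10 × 0 = 0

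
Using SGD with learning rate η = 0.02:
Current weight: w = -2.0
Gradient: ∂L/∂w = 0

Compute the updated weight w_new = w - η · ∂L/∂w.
w_new = -2

w_new = w - η·∂L/∂w = -2.0 - 0.02×(0) = -2.0 - (0) = -2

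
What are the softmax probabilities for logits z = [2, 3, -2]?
p = [0.2676, 0.7275, 0.0049]

exp(z) = [7.389, 20.09, 0.1353]
Sum = 27.61
p = [0.2676, 0.7275, 0.0049]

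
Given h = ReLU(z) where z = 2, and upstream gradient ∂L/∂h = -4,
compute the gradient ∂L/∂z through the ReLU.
∂L/∂z = -4

h = ReLU(2) = 2
Since z > 0: ∂h/∂z = 1
∂L/∂z = ∂L/∂h · ∂h/∂z = -4 × 1 = -4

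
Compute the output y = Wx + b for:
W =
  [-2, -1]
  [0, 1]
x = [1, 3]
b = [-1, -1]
y = [-6, 2]

Wx = [-2×1 + -1×3, 0×1 + 1×3]
   = [-5, 3]
y = Wx + b = [-5 + -1, 3 + -1] = [-6, 2]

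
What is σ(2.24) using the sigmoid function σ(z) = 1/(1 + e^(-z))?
0.9038

sigmoid(2.24) = 1/(1 + e^(-2.24)) = 1/(1 + 0.1065) = 0.9038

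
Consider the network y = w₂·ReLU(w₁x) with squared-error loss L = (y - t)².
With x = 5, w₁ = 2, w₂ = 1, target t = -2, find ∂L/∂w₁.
∂L/∂w₁ = 120

Forward pass:
z = w₁x = 2×5 = 10
h = ReLU(10) = 10
y = w₂h = 1×10 = 10

Backward pass:
∂L/∂y = 2(y - t) = 2(10 - -2) = 24
∂y/∂h = w₂ = 1
∂h/∂z = 1 (ReLU derivative)
∂z/∂w₁ = x = 5

∂L/∂w₁ = 24 × 1 × 1 × 5 = 120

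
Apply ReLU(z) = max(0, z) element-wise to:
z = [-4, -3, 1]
h = [0, 0, 1]

ReLU applied element-wise: max(0,-4)=0, max(0,-3)=0, max(0,1)=1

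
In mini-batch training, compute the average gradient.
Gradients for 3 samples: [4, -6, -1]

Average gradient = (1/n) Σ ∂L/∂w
Average gradient = -1

Average = (1/3)(4 + -6 + -1) = -3/3 = -1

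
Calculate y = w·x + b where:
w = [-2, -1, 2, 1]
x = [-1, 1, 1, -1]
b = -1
y = 1

y = (-2)(-1) + (-1)(1) + (2)(1) + (1)(-1) + -1 = 1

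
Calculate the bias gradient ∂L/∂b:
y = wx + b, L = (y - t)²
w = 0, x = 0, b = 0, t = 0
∂L/∂b = 0

y = wx + b = (0)(0) + 0 = 0
∂L/∂y = 2(y - t) = 2(0 - 0) = 0
∂y/∂b = 1
∂L/∂b = ∂L/∂y · ∂y/∂b = 0 × 1 = 0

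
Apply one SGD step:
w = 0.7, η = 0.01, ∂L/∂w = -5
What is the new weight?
w_new = 0.75

w_new = w - η·∂L/∂w = 0.7 - 0.01×(-5) = 0.7 - (-0.05) = 0.75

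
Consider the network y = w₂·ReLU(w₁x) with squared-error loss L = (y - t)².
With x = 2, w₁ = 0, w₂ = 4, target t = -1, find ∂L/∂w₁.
∂L/∂w₁ = 0

Forward pass:
z = w₁x = 0×2 = 0
h = ReLU(0) = 0
y = w₂h = 4×0 = 0

Backward pass:
∂L/∂y = 2(y - t) = 2(0 - -1) = 2
∂y/∂h = w₂ = 4
∂h/∂z = 0 (ReLU derivative)
∂z/∂w₁ = x = 2

∂L/∂w₁ = 2 × 4 × 0 × 2 = 0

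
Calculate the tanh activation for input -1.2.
-0.8337

tanh(-1.2) = (e^(-1.2) - e^(1.2))/(e^(-1.2) + e^(1.2)) = -0.8337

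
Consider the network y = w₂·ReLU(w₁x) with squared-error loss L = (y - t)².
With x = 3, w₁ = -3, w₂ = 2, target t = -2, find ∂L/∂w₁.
∂L/∂w₁ = 0

Forward pass:
z = w₁x = -3×3 = -9
h = ReLU(-9) = 0
y = w₂h = 2×0 = 0

Backward pass:
∂L/∂y = 2(y - t) = 2(0 - -2) = 4
∂y/∂h = w₂ = 2
∂h/∂z = 0 (ReLU derivative)
∂z/∂w₁ = x = 3

∂L/∂w₁ = 4 × 2 × 0 × 3 = 0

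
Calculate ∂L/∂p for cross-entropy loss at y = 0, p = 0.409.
∂L/∂p = 1.692

∂L/∂p = -y/p + (1-y)/(1-p) = 0 + 1/0.591 = 1.692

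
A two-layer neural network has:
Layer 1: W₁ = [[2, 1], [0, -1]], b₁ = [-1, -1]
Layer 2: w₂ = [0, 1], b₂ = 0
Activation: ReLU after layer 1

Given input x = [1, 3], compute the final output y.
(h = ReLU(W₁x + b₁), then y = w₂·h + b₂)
y = 0

Layer 1 pre-activation: z₁ = [4, -4]
After ReLU: h = [4, 0]
Layer 2 output: y = 0×4 + 1×0 + 0 = 0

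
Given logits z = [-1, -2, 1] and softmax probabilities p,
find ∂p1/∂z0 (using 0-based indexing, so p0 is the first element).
∂p1/∂z0 = -0.004797

p = softmax(z) = [0.1142, 0.04201, 0.8438]
p1 = 0.04201, p0 = 0.1142

∂p1/∂z0 = -p1 × p0 = -0.04201 × 0.1142 = -0.004797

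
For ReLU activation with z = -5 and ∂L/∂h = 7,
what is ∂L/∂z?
∂L/∂z = 0

h = ReLU(-5) = 0
Since z < 0: ∂h/∂z = 0
∂L/∂z = ∂L/∂h · ∂h/∂z = 7 × 0 = 0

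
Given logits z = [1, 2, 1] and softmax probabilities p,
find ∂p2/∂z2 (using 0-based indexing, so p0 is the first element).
∂p2/∂z2 = 0.167

p = softmax(z) = [0.2119, 0.5761, 0.2119]
p2 = 0.2119

∂p2/∂z2 = p2(1 - p2) = 0.2119 × (1 - 0.2119) = 0.167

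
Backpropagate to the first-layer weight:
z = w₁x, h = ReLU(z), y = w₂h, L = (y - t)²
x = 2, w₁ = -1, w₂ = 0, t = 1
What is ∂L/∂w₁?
∂L/∂w₁ = 0

Forward pass:
z = w₁x = -1×2 = -2
h = ReLU(-2) = 0
y = w₂h = 0×0 = 0

Backward pass:
∂L/∂y = 2(y - t) = 2(0 - 1) = -2
∂y/∂h = w₂ = 0
∂h/∂z = 0 (ReLU derivative)
∂z/∂w₁ = x = 2

∂L/∂w₁ = -2 × 0 × 0 × 2 = 0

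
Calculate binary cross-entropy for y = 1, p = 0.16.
L = 1.833

L = -1·log(0.16) - 0·log(0.84) = -log(0.16) = 1.833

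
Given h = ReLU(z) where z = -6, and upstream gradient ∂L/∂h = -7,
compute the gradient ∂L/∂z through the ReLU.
∂L/∂z = 0

h = ReLU(-6) = 0
Since z < 0: ∂h/∂z = 0
∂L/∂z = ∂L/∂h · ∂h/∂z = -7 × 0 = 0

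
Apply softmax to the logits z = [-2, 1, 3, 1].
p = [0.0053, 0.1059, 0.7828, 0.1059]

exp(z) = [0.1353, 2.718, 20.09, 2.718]
Sum = 25.66
p = [0.0053, 0.1059, 0.7828, 0.1059]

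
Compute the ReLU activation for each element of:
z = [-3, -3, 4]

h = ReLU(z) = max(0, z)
h = [0, 0, 4]

ReLU applied element-wise: max(0,-3)=0, max(0,-3)=0, max(0,4)=4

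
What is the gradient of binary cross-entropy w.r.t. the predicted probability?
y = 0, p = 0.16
∂L/∂p = 1.19

∂L/∂p = -y/p + (1-y)/(1-p) = 0 + 1/0.84 = 1.19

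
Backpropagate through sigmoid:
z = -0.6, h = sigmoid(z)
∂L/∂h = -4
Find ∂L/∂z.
∂L/∂z = -0.9151

σ(-0.6) = 0.3543
σ'(-0.6) = σ(-0.6)(1 - σ(-0.6)) = 0.3543 × 0.6457 = 0.2288
∂L/∂z = ∂L/∂h · σ'(z) = -4 × 0.2288 = -0.9151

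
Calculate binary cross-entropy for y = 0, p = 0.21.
L = 0.2357

L = -0·log(0.21) - 1·log(0.79) = -log(0.79) = 0.2357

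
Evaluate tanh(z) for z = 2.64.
0.9899

tanh(2.64) = (e^(2.64) - e^(-2.64))/(e^(2.64) + e^(-2.64)) = 0.9899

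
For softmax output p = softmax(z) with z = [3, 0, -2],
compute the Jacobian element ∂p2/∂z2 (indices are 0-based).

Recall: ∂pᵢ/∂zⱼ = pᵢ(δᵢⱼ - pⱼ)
∂p2/∂z2 = 0.006337

p = softmax(z) = [0.9465, 0.04712, 0.006377]
p2 = 0.006377

∂p2/∂z2 = p2(1 - p2) = 0.006377 × (1 - 0.006377) = 0.006337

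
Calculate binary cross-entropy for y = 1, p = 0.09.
L = 2.408

L = -1·log(0.09) - 0·log(0.91) = -log(0.09) = 2.408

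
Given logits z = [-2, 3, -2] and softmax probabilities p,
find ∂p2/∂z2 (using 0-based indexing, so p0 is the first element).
∂p2/∂z2 = 0.006604

p = softmax(z) = [0.006648, 0.9867, 0.006648]
p2 = 0.006648

∂p2/∂z2 = p2(1 - p2) = 0.006648 × (1 - 0.006648) = 0.006604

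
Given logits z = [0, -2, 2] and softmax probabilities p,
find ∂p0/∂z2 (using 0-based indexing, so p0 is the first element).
∂p0/∂z2 = -0.1017

p = softmax(z) = [0.1173, 0.01588, 0.8668]
p0 = 0.1173, p2 = 0.8668

∂p0/∂z2 = -p0 × p2 = -0.1173 × 0.8668 = -0.1017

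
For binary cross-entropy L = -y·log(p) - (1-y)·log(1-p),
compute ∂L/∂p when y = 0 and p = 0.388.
∂L/∂p = 1.634

∂L/∂p = -y/p + (1-y)/(1-p) = 0 + 1/0.612 = 1.634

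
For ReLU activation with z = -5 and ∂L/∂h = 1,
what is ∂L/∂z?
∂L/∂z = 0

h = ReLU(-5) = 0
Since z < 0: ∂h/∂z = 0
∂L/∂z = ∂L/∂h · ∂h/∂z = 1 × 0 = 0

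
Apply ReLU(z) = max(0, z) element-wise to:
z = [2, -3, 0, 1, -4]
h = [2, 0, 0, 1, 0]

ReLU applied element-wise: max(0,2)=2, max(0,-3)=0, max(0,0)=0, max(0,1)=1, max(0,-4)=0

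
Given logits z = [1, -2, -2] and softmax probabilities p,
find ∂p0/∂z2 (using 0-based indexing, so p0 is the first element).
∂p0/∂z2 = -0.04118

p = softmax(z) = [0.9094, 0.04528, 0.04528]
p0 = 0.9094, p2 = 0.04528

∂p0/∂z2 = -p0 × p2 = -0.9094 × 0.04528 = -0.04118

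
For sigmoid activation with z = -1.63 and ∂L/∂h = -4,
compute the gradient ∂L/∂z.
∂L/∂z = -0.548

σ(-1.63) = 0.1638
σ'(-1.63) = σ(-1.63)(1 - σ(-1.63)) = 0.1638 × 0.8362 = 0.137
∂L/∂z = ∂L/∂h · σ'(z) = -4 × 0.137 = -0.548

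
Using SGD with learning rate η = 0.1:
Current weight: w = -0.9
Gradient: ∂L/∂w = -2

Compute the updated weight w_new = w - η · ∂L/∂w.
w_new = -0.7

w_new = w - η·∂L/∂w = -0.9 - 0.1×(-2) = -0.9 - (-0.2) = -0.7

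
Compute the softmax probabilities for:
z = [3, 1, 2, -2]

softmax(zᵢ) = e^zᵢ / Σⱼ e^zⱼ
p = [0.6623, 0.0896, 0.2436, 0.0045]

exp(z) = [20.09, 2.718, 7.389, 0.1353]
Sum = 30.33
p = [0.6623, 0.0896, 0.2436, 0.0045]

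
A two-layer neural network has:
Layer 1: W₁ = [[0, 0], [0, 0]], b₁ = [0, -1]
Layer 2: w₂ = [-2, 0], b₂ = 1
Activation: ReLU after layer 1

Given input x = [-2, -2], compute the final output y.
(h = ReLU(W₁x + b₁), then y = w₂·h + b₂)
y = 1

Layer 1 pre-activation: z₁ = [0, -1]
After ReLU: h = [0, 0]
Layer 2 output: y = -2×0 + 0×0 + 1 = 1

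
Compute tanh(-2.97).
-0.9947

tanh(-2.97) = (e^(-2.97) - e^(2.97))/(e^(-2.97) + e^(2.97)) = -0.9947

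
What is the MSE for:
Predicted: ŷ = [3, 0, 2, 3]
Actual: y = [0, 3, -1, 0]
MSE = 9

MSE = (1/4)((3-0)² + (0-3)² + (2--1)² + (3-0)²) = (1/4)(9 + 9 + 9 + 9) = 9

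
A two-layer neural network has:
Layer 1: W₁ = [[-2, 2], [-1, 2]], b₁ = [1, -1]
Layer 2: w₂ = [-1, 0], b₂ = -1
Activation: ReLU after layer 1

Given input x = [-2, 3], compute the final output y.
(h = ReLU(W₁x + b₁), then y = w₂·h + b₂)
y = -12

Layer 1 pre-activation: z₁ = [11, 7]
After ReLU: h = [11, 7]
Layer 2 output: y = -1×11 + 0×7 + -1 = -12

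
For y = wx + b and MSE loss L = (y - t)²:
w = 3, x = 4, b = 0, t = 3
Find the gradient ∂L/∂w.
∂L/∂w = 72

y = wx + b = (3)(4) + 0 = 12
∂L/∂y = 2(y - t) = 2(12 - 3) = 18
∂y/∂w = x = 4
∂L/∂w = ∂L/∂y · ∂y/∂w = 18 × 4 = 72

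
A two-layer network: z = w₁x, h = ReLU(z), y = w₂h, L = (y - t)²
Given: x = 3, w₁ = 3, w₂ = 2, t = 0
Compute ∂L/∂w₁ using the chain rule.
∂L/∂w₁ = 216

Forward pass:
z = w₁x = 3×3 = 9
h = ReLU(9) = 9
y = w₂h = 2×9 = 18

Backward pass:
∂L/∂y = 2(y - t) = 2(18 - 0) = 36
∂y/∂h = w₂ = 2
∂h/∂z = 1 (ReLU derivative)
∂z/∂w₁ = x = 3

∂L/∂w₁ = 36 × 2 × 1 × 3 = 216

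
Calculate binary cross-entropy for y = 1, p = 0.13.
L = 2.04

L = -1·log(0.13) - 0·log(0.87) = -log(0.13) = 2.04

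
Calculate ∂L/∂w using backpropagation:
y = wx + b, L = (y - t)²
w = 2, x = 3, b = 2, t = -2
∂L/∂w = 60

y = wx + b = (2)(3) + 2 = 8
∂L/∂y = 2(y - t) = 2(8 - -2) = 20
∂y/∂w = x = 3
∂L/∂w = ∂L/∂y · ∂y/∂w = 20 × 3 = 60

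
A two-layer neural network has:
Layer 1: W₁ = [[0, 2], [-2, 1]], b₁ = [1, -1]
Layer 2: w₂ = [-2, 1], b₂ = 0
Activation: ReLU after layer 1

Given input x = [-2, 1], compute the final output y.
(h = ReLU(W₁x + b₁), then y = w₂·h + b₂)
y = -2

Layer 1 pre-activation: z₁ = [3, 4]
After ReLU: h = [3, 4]
Layer 2 output: y = -2×3 + 1×4 + 0 = -2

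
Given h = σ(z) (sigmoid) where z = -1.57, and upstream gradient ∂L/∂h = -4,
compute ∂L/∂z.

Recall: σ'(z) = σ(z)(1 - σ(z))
∂L/∂z = -0.5702

σ(-1.57) = 0.1722
σ'(-1.57) = σ(-1.57)(1 - σ(-1.57)) = 0.1722 × 0.8278 = 0.1426
∂L/∂z = ∂L/∂h · σ'(z) = -4 × 0.1426 = -0.5702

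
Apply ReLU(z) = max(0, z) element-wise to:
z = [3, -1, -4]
h = [3, 0, 0]

ReLU applied element-wise: max(0,3)=3, max(0,-1)=0, max(0,-4)=0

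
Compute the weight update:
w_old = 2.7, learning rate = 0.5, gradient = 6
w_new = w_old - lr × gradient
w_new = -0.3

w_new = w - η·∂L/∂w = 2.7 - 0.5×(6) = 2.7 - (3) = -0.3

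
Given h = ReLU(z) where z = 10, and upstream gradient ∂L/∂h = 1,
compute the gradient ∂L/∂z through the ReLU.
∂L/∂z = 1

h = ReLU(10) = 10
Since z > 0: ∂h/∂z = 1
∂L/∂z = ∂L/∂h · ∂h/∂z = 1 × 1 = 1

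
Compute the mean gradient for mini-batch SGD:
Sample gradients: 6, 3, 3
Average gradient = 4

Average = (1/3)(6 + 3 + 3) = 12/3 = 4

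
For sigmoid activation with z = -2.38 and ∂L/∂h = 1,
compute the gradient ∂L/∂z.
∂L/∂z = 0.07753

σ(-2.38) = 0.08471
σ'(-2.38) = σ(-2.38)(1 - σ(-2.38)) = 0.08471 × 0.9153 = 0.07753
∂L/∂z = ∂L/∂h · σ'(z) = 1 × 0.07753 = 0.07753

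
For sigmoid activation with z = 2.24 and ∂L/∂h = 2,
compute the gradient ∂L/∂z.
∂L/∂z = 0.1739

σ(2.24) = 0.9038
σ'(2.24) = σ(2.24)(1 - σ(2.24)) = 0.9038 × 0.09622 = 0.08696
∂L/∂z = ∂L/∂h · σ'(z) = 2 × 0.08696 = 0.1739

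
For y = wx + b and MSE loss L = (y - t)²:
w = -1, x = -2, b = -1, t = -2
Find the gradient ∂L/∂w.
∂L/∂w = -12

y = wx + b = (-1)(-2) + -1 = 1
∂L/∂y = 2(y - t) = 2(1 - -2) = 6
∂y/∂w = x = -2
∂L/∂w = ∂L/∂y · ∂y/∂w = 6 × -2 = -12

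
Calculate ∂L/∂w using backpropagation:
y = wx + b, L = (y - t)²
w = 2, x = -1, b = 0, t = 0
∂L/∂w = 4

y = wx + b = (2)(-1) + 0 = -2
∂L/∂y = 2(y - t) = 2(-2 - 0) = -4
∂y/∂w = x = -1
∂L/∂w = ∂L/∂y · ∂y/∂w = -4 × -1 = 4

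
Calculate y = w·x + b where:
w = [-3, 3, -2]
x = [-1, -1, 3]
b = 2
y = -4

y = (-3)(-1) + (3)(-1) + (-2)(3) + 2 = -4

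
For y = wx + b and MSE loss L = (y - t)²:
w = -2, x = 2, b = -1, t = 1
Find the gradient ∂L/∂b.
∂L/∂b = -12

y = wx + b = (-2)(2) + -1 = -5
∂L/∂y = 2(y - t) = 2(-5 - 1) = -12
∂y/∂b = 1
∂L/∂b = ∂L/∂y · ∂y/∂b = -12 × 1 = -12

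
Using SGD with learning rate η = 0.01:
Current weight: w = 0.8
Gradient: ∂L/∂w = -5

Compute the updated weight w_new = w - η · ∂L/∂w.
w_new = 0.85

w_new = w - η·∂L/∂w = 0.8 - 0.01×(-5) = 0.8 - (-0.05) = 0.85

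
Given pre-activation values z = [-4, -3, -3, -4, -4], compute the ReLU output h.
h = [0, 0, 0, 0, 0]

ReLU applied element-wise: max(0,-4)=0, max(0,-3)=0, max(0,-3)=0, max(0,-4)=0, max(0,-4)=0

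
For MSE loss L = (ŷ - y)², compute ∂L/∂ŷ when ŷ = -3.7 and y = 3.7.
∂L/∂ŷ = -14.8

∂L/∂ŷ = 2(ŷ - y) = 2(-3.7 - 3.7) = 2(-7.4) = -14.8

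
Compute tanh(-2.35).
-0.982

tanh(-2.35) = (e^(-2.35) - e^(2.35))/(e^(-2.35) + e^(2.35)) = -0.982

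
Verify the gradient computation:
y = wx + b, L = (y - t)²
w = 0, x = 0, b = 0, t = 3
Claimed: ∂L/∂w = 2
Incorrect

y = (0)(0) + 0 = 0
∂L/∂y = 2(y - t) = 2(0 - 3) = -6
∂y/∂w = x = 0
∂L/∂w = -6 × 0 = 0

Claimed value: 2
Incorrect: The correct gradient is 0.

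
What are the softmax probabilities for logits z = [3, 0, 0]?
p = [0.9094, 0.0453, 0.0453]

exp(z) = [20.09, 1, 1]
Sum = 22.09
p = [0.9094, 0.0453, 0.0453]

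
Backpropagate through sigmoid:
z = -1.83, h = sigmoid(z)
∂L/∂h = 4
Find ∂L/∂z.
∂L/∂z = 0.4765

σ(-1.83) = 0.1382
σ'(-1.83) = σ(-1.83)(1 - σ(-1.83)) = 0.1382 × 0.8618 = 0.1191
∂L/∂z = ∂L/∂h · σ'(z) = 4 × 0.1191 = 0.4765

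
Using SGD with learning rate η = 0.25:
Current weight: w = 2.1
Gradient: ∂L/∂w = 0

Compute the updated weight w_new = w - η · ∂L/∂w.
w_new = 2.1

w_new = w - η·∂L/∂w = 2.1 - 0.25×(0) = 2.1 - (0) = 2.1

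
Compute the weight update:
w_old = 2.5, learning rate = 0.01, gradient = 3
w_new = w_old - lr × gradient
w_new = 2.47

w_new = w - η·∂L/∂w = 2.5 - 0.01×(3) = 2.5 - (0.03) = 2.47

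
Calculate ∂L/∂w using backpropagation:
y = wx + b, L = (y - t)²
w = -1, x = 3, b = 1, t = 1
∂L/∂w = -18

y = wx + b = (-1)(3) + 1 = -2
∂L/∂y = 2(y - t) = 2(-2 - 1) = -6
∂y/∂w = x = 3
∂L/∂w = ∂L/∂y · ∂y/∂w = -6 × 3 = -18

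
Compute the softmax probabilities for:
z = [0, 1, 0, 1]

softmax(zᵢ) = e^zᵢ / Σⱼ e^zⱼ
p = [0.1345, 0.3655, 0.1345, 0.3655]

exp(z) = [1, 2.718, 1, 2.718]
Sum = 7.437
p = [0.1345, 0.3655, 0.1345, 0.3655]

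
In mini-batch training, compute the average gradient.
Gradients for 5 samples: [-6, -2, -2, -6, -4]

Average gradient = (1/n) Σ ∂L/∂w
Average gradient = -4

Average = (1/5)(-6 + -2 + -2 + -6 + -4) = -20/5 = -4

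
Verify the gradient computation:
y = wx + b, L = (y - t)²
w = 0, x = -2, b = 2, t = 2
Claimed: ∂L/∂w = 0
Correct

y = (0)(-2) + 2 = 2
∂L/∂y = 2(y - t) = 2(2 - 2) = 0
∂y/∂w = x = -2
∂L/∂w = 0 × -2 = 0

Claimed value: 0
Correct: The correct gradient is 0.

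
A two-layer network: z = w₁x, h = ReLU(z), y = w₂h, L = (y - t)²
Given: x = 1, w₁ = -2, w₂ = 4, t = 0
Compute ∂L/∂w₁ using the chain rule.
∂L/∂w₁ = 0

Forward pass:
z = w₁x = -2×1 = -2
h = ReLU(-2) = 0
y = w₂h = 4×0 = 0

Backward pass:
∂L/∂y = 2(y - t) = 2(0 - 0) = 0
∂y/∂h = w₂ = 4
∂h/∂z = 0 (ReLU derivative)
∂z/∂w₁ = x = 1

∂L/∂w₁ = 0 × 4 × 0 × 1 = 0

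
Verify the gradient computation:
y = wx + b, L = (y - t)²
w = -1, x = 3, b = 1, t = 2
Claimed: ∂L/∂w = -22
Incorrect

y = (-1)(3) + 1 = -2
∂L/∂y = 2(y - t) = 2(-2 - 2) = -8
∂y/∂w = x = 3
∂L/∂w = -8 × 3 = -24

Claimed value: -22
Incorrect: The correct gradient is -24.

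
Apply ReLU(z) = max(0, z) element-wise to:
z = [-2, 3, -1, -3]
h = [0, 3, 0, 0]

ReLU applied element-wise: max(0,-2)=0, max(0,3)=3, max(0,-1)=0, max(0,-3)=0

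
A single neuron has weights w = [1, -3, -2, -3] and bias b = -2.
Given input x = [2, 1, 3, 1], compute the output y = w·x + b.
y = -12

y = (1)(2) + (-3)(1) + (-2)(3) + (-3)(1) + -2 = -12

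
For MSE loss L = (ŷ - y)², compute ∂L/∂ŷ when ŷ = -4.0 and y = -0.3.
∂L/∂ŷ = -7.4

∂L/∂ŷ = 2(ŷ - y) = 2(-4.0 - -0.3) = 2(-3.7) = -7.4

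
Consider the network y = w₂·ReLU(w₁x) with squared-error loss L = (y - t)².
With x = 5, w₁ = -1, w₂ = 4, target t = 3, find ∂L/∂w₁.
∂L/∂w₁ = 0

Forward pass:
z = w₁x = -1×5 = -5
h = ReLU(-5) = 0
y = w₂h = 4×0 = 0

Backward pass:
∂L/∂y = 2(y - t) = 2(0 - 3) = -6
∂y/∂h = w₂ = 4
∂h/∂z = 0 (ReLU derivative)
∂z/∂w₁ = x = 5

∂L/∂w₁ = -6 × 4 × 0 × 5 = 0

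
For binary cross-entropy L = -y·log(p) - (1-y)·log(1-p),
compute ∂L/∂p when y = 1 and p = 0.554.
∂L/∂p = -1.805

∂L/∂p = -y/p + (1-y)/(1-p) = -1/0.554 + 0 = -1.805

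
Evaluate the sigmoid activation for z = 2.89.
0.9473

sigmoid(2.89) = 1/(1 + e^(-2.89)) = 1/(1 + 0.05558) = 0.9473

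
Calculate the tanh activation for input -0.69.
-0.598

tanh(-0.69) = (e^(-0.69) - e^(0.69))/(e^(-0.69) + e^(0.69)) = -0.598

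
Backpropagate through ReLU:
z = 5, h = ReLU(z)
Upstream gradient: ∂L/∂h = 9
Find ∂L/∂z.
∂L/∂z = 9

h = ReLU(5) = 5
Since z > 0: ∂h/∂z = 1
∂L/∂z = ∂L/∂h · ∂h/∂z = 9 × 1 = 9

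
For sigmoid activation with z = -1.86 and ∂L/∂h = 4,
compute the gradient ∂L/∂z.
∂L/∂z = 0.4662

σ(-1.86) = 0.1347
σ'(-1.86) = σ(-1.86)(1 - σ(-1.86)) = 0.1347 × 0.8653 = 0.1166
∂L/∂z = ∂L/∂h · σ'(z) = 4 × 0.1166 = 0.4662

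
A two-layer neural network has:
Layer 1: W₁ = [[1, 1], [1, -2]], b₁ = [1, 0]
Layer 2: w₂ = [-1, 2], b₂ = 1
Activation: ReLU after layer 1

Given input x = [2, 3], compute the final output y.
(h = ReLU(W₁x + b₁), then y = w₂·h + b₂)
y = -5

Layer 1 pre-activation: z₁ = [6, -4]
After ReLU: h = [6, 0]
Layer 2 output: y = -1×6 + 2×0 + 1 = -5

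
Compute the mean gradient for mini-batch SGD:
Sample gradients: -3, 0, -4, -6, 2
Average gradient = -2.2

Average = (1/5)(-3 + 0 + -4 + -6 + 2) = -11/5 = -2.2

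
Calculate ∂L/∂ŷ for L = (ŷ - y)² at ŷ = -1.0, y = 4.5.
∂L/∂ŷ = -11.0

∂L/∂ŷ = 2(ŷ - y) = 2(-1.0 - 4.5) = 2(-5.5) = -11.0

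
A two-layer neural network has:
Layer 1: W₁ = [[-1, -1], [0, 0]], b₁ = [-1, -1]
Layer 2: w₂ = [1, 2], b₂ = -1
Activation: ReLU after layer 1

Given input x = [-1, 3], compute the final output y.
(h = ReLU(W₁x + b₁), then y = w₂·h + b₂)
y = -1

Layer 1 pre-activation: z₁ = [-3, -1]
After ReLU: h = [0, 0]
Layer 2 output: y = 1×0 + 2×0 + -1 = -1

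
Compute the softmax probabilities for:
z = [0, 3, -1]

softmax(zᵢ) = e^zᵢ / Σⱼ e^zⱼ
p = [0.0466, 0.9362, 0.0171]

exp(z) = [1, 20.09, 0.3679]
Sum = 21.45
p = [0.0466, 0.9362, 0.0171]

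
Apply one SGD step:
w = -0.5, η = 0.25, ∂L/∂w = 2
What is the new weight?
w_new = -1

w_new = w - η·∂L/∂w = -0.5 - 0.25×(2) = -0.5 - (0.5) = -1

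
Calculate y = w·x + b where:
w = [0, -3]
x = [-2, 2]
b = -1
y = -7

y = (0)(-2) + (-3)(2) + -1 = -7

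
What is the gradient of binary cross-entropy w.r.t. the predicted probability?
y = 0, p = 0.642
∂L/∂p = 2.793

∂L/∂p = -y/p + (1-y)/(1-p) = 0 + 1/0.358 = 2.793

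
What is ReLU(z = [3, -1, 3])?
h = [3, 0, 3]

ReLU applied element-wise: max(0,3)=3, max(0,-1)=0, max(0,3)=3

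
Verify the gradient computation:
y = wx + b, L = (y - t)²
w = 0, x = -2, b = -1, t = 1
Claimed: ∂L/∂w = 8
Correct

y = (0)(-2) + -1 = -1
∂L/∂y = 2(y - t) = 2(-1 - 1) = -4
∂y/∂w = x = -2
∂L/∂w = -4 × -2 = 8

Claimed value: 8
Correct: The correct gradient is 8.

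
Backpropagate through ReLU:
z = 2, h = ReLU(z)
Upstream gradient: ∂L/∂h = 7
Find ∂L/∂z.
∂L/∂z = 7

h = ReLU(2) = 2
Since z > 0: ∂h/∂z = 1
∂L/∂z = ∂L/∂h · ∂h/∂z = 7 × 1 = 7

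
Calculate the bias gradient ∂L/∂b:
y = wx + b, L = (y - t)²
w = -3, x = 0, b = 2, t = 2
∂L/∂b = 0

y = wx + b = (-3)(0) + 2 = 2
∂L/∂y = 2(y - t) = 2(2 - 2) = 0
∂y/∂b = 1
∂L/∂b = ∂L/∂y · ∂y/∂b = 0 × 1 = 0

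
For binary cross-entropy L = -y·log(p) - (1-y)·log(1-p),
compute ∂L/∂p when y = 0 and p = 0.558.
∂L/∂p = 2.262

∂L/∂p = -y/p + (1-y)/(1-p) = 0 + 1/0.442 = 2.262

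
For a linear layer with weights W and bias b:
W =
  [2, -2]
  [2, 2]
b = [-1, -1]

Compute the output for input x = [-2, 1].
y = [-7, -3]

Wx = [2×-2 + -2×1, 2×-2 + 2×1]
   = [-6, -2]
y = Wx + b = [-6 + -1, -2 + -1] = [-7, -3]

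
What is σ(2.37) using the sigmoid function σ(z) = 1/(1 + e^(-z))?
0.9145

sigmoid(2.37) = 1/(1 + e^(-2.37)) = 1/(1 + 0.09348) = 0.9145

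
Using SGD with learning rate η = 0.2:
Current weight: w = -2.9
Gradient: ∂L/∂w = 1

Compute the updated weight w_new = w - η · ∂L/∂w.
w_new = -3.1

w_new = w - η·∂L/∂w = -2.9 - 0.2×(1) = -2.9 - (0.2) = -3.1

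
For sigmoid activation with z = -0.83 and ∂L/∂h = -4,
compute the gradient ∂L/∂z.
∂L/∂z = -0.8458

σ(-0.83) = 0.3036
σ'(-0.83) = σ(-0.83)(1 - σ(-0.83)) = 0.3036 × 0.6964 = 0.2114
∂L/∂z = ∂L/∂h · σ'(z) = -4 × 0.2114 = -0.8458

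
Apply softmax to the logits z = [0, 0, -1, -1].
p = [0.3655, 0.3655, 0.1345, 0.1345]

exp(z) = [1, 1, 0.3679, 0.3679]
Sum = 2.736
p = [0.3655, 0.3655, 0.1345, 0.1345]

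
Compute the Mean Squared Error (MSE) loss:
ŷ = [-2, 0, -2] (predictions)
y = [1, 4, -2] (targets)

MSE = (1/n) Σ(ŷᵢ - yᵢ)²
MSE = 8.333

MSE = (1/3)((-2-1)² + (0-4)² + (-2--2)²) = (1/3)(9 + 16 + 0) = 8.333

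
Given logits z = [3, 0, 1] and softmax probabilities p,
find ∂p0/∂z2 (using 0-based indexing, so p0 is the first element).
∂p0/∂z2 = -0.09636

p = softmax(z) = [0.8438, 0.04201, 0.1142]
p0 = 0.8438, p2 = 0.1142

∂p0/∂z2 = -p0 × p2 = -0.8438 × 0.1142 = -0.09636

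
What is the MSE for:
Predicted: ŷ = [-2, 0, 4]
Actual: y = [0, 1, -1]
MSE = 10

MSE = (1/3)((-2-0)² + (0-1)² + (4--1)²) = (1/3)(4 + 1 + 25) = 10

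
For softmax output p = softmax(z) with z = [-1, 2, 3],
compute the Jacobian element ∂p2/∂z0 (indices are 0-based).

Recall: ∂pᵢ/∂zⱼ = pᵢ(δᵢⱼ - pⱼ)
∂p2/∂z0 = -0.009532

p = softmax(z) = [0.01321, 0.2654, 0.7214]
p2 = 0.7214, p0 = 0.01321

∂p2/∂z0 = -p2 × p0 = -0.7214 × 0.01321 = -0.009532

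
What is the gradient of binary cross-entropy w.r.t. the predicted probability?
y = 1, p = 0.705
∂L/∂p = -1.418

∂L/∂p = -y/p + (1-y)/(1-p) = -1/0.705 + 0 = -1.418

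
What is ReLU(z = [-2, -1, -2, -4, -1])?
h = [0, 0, 0, 0, 0]

ReLU applied element-wise: max(0,-2)=0, max(0,-1)=0, max(0,-2)=0, max(0,-4)=0, max(0,-1)=0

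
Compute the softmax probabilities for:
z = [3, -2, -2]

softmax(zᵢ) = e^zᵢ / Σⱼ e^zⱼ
p = [0.9867, 0.0066, 0.0066]

exp(z) = [20.09, 0.1353, 0.1353]
Sum = 20.36
p = [0.9867, 0.0066, 0.0066]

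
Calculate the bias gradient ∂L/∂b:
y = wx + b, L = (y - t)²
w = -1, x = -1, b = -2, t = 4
∂L/∂b = -10

y = wx + b = (-1)(-1) + -2 = -1
∂L/∂y = 2(y - t) = 2(-1 - 4) = -10
∂y/∂b = 1
∂L/∂b = ∂L/∂y · ∂y/∂b = -10 × 1 = -10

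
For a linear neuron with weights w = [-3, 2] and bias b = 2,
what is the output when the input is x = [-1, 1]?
y = 7

y = (-3)(-1) + (2)(1) + 2 = 7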